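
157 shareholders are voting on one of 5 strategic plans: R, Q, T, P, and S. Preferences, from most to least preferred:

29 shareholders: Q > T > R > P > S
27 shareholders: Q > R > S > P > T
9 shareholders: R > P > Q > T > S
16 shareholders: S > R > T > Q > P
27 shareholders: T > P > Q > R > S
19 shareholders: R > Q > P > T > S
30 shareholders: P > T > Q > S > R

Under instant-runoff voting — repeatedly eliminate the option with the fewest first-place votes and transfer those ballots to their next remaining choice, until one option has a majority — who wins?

Round 1: R 28, Q 56, T 27, P 30, S 16. Eliminate S.
Round 2: R 44, Q 56, T 27, P 30. Eliminate T.
Round 3: R 44, Q 56, P 57. Eliminate R.
Round 4: Q 91, P 66. Q has a majority.

Q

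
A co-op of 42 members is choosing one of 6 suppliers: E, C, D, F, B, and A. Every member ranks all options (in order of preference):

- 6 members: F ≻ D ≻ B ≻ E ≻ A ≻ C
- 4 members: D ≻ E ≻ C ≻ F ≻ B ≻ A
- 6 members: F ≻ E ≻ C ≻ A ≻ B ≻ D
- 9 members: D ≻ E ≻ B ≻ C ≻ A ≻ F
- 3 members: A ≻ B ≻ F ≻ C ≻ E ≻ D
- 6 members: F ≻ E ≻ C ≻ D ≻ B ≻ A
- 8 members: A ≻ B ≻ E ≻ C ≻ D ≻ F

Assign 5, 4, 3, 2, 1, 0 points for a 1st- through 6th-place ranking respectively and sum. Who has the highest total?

E: 6·2 + 4·4 + 6·4 + 9·4 + 3·1 + 6·4 + 8·3 = 139
C: 6·0 + 4·3 + 6·3 + 9·2 + 3·2 + 6·3 + 8·2 = 88
D: 6·4 + 4·5 + 6·0 + 9·5 + 3·0 + 6·2 + 8·1 = 109
F: 6·5 + 4·2 + 6·5 + 9·0 + 3·3 + 6·5 + 8·0 = 107
B: 6·3 + 4·1 + 6·1 + 9·3 + 3·4 + 6·1 + 8·4 = 105
A: 6·1 + 4·0 + 6·2 + 9·1 + 3·5 + 6·0 + 8·5 = 82
E has the highest Borda score (139).

E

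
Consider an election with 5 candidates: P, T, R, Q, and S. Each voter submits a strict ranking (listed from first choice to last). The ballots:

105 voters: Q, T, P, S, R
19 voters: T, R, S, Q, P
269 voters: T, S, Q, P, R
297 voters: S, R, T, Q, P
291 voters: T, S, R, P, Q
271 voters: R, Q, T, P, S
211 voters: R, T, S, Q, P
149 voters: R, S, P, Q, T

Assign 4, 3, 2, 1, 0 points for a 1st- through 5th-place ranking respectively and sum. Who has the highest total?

T

P: 105·2 + 19·0 + 269·1 + 297·0 + 291·1 + 271·1 + 211·0 + 149·2 = 1339
T: 105·3 + 19·4 + 269·4 + 297·2 + 291·4 + 271·2 + 211·3 + 149·0 = 4400
R: 105·0 + 19·3 + 269·0 + 297·3 + 291·2 + 271·4 + 211·4 + 149·4 = 4054
Q: 105·4 + 19·1 + 269·2 + 297·1 + 291·0 + 271·3 + 211·1 + 149·1 = 2447
S: 105·1 + 19·2 + 269·3 + 297·4 + 291·3 + 271·0 + 211·2 + 149·3 = 3880
T has the highest Borda score (4400).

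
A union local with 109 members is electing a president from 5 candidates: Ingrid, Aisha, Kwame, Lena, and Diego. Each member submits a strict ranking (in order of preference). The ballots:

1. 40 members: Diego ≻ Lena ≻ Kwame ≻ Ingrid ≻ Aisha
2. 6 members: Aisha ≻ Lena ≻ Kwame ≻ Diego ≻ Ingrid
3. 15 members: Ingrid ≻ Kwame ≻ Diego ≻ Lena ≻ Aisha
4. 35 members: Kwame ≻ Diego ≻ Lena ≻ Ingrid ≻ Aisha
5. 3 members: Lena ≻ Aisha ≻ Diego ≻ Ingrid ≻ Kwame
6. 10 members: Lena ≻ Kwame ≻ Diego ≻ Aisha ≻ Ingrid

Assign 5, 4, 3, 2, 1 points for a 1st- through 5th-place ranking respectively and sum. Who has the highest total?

Diego

Ingrid: 40·2 + 6·1 + 15·5 + 35·2 + 3·2 + 10·1 = 247
Aisha: 40·1 + 6·5 + 15·1 + 35·1 + 3·4 + 10·2 = 152
Kwame: 40·3 + 6·3 + 15·4 + 35·5 + 3·1 + 10·4 = 416
Lena: 40·4 + 6·4 + 15·2 + 35·3 + 3·5 + 10·5 = 384
Diego: 40·5 + 6·2 + 15·3 + 35·4 + 3·3 + 10·3 = 436
Diego has the highest Borda score (436).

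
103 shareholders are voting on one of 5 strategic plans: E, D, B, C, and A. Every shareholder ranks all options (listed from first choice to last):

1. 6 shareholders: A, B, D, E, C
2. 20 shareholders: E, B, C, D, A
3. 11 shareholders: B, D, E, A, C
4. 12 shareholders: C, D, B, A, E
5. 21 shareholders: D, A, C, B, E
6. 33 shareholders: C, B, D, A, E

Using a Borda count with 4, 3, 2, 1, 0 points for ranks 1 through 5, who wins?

B

E: 6·1 + 20·4 + 11·2 + 12·0 + 21·0 + 33·0 = 108
D: 6·2 + 20·1 + 11·3 + 12·3 + 21·4 + 33·2 = 251
B: 6·3 + 20·3 + 11·4 + 12·2 + 21·1 + 33·3 = 266
C: 6·0 + 20·2 + 11·0 + 12·4 + 21·2 + 33·4 = 262
A: 6·4 + 20·0 + 11·1 + 12·1 + 21·3 + 33·1 = 143
B has the highest Borda score (266).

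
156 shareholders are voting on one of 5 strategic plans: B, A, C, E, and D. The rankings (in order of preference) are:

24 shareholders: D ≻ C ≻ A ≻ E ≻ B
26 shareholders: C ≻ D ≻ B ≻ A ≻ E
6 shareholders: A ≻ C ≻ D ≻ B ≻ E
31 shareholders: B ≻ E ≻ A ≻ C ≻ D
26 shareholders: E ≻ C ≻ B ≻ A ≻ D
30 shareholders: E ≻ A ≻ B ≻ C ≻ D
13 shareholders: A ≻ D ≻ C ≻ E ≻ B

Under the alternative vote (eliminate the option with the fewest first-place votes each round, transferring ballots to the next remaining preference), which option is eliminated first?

Round 1: B 31, A 19, C 26, E 56, D 24. Eliminate A.

A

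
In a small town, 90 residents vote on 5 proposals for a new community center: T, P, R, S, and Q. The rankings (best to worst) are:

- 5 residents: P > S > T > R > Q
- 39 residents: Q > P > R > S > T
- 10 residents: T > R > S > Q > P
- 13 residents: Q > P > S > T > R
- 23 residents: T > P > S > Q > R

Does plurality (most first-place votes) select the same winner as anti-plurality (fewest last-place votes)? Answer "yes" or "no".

no

Plurality — first-place votes: T 33, P 5, R 0, S 0, Q 52. Winner: Q.
Anti-plurality — last-place votes: T 39, P 10, R 36, S 0, Q 5. Winner: S.
The two methods disagree.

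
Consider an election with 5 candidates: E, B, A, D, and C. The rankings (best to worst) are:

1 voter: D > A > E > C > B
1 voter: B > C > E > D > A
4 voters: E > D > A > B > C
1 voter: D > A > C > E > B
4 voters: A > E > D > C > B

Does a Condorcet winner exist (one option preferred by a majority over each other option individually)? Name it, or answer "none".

Checking pairwise contests:
A beats E 6–5.
E beats B 10–1.
D beats A 7–4.
E beats D 9–2.
E beats C 9–2.
Every option loses at least one head-to-head, so there is no Condorcet winner.

none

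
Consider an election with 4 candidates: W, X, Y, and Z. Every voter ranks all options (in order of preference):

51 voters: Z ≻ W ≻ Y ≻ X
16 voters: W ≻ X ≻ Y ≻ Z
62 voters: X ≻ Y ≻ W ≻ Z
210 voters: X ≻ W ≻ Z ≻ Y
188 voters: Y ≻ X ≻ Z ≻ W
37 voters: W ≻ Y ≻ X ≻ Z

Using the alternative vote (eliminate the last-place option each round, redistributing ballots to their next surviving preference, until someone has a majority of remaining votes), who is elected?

Round 1: W 53, X 272, Y 188, Z 51. Eliminate Z.
Round 2: W 104, X 272, Y 188. Eliminate W.
Round 3: X 288, Y 276. X has a majority.

X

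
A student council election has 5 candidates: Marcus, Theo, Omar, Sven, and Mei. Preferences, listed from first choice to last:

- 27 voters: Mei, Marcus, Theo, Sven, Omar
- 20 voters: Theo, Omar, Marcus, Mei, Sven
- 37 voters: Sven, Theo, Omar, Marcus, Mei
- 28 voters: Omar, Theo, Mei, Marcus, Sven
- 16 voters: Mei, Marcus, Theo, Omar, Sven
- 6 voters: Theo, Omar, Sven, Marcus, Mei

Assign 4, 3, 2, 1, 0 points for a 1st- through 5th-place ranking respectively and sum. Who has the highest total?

Theo

Marcus: 27·3 + 20·2 + 37·1 + 28·1 + 16·3 + 6·1 = 240
Theo: 27·2 + 20·4 + 37·3 + 28·3 + 16·2 + 6·4 = 385
Omar: 27·0 + 20·3 + 37·2 + 28·4 + 16·1 + 6·3 = 280
Sven: 27·1 + 20·0 + 37·4 + 28·0 + 16·0 + 6·2 = 187
Mei: 27·4 + 20·1 + 37·0 + 28·2 + 16·4 + 6·0 = 248
Theo has the highest Borda score (385).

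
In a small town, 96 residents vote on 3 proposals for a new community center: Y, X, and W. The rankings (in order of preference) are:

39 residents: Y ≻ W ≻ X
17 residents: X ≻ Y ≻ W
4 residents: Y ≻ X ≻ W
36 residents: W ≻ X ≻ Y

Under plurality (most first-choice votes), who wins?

First-place votes: Y 43, X 17, W 36.
Y has the most first-place votes.

Y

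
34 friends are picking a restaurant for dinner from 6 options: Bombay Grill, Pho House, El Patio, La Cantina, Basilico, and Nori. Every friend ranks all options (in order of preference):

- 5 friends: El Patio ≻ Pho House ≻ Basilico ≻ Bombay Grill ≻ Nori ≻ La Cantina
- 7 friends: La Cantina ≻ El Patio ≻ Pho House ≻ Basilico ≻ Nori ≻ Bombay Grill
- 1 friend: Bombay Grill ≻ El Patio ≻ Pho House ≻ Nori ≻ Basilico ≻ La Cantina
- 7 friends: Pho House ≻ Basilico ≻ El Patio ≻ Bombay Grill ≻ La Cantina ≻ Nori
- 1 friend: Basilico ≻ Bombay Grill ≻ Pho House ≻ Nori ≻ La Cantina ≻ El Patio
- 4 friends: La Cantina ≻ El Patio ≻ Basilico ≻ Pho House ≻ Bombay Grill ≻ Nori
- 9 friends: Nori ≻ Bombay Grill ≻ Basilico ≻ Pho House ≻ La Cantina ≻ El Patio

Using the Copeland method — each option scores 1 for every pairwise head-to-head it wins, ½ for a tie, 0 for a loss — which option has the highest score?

Pho House

Bombay Grill: beats La Cantina and Nori; loses to Pho House, El Patio, and Basilico → score 2.
Pho House: beats Bombay Grill, La Cantina, Basilico, and Nori; ties El Patio → score 4.5.
El Patio: beats Bombay Grill and Nori; ties Pho House and Basilico; loses to La Cantina → score 3.
La Cantina: beats El Patio and Nori; loses to Bombay Grill, Pho House, and Basilico → score 2.
Basilico: beats Bombay Grill, La Cantina, and Nori; ties El Patio; loses to Pho House → score 3.5.
Nori: loses to Bombay Grill, Pho House, El Patio, La Cantina, and Basilico → score 0.
Pho House has the best pairwise record.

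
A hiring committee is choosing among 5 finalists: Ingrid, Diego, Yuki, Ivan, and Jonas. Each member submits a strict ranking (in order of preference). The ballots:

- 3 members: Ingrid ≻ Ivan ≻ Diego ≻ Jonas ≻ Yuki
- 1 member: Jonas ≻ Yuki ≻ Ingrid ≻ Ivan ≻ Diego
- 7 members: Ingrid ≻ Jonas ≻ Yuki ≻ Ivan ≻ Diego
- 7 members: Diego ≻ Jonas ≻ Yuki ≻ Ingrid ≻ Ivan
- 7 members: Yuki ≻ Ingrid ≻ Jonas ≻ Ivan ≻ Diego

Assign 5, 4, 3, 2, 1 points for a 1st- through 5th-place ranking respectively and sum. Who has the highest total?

Ingrid

Ingrid: 3·5 + 1·3 + 7·5 + 7·2 + 7·4 = 95
Diego: 3·3 + 1·1 + 7·1 + 7·5 + 7·1 = 59
Yuki: 3·1 + 1·4 + 7·3 + 7·3 + 7·5 = 84
Ivan: 3·4 + 1·2 + 7·2 + 7·1 + 7·2 = 49
Jonas: 3·2 + 1·5 + 7·4 + 7·4 + 7·3 = 88
Ingrid has the highest Borda score (95).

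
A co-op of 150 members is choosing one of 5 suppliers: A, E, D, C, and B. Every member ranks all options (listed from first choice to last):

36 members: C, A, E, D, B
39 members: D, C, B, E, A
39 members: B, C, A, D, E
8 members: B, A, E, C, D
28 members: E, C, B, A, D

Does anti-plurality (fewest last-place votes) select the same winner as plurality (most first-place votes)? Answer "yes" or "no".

no

Anti-plurality — last-place votes: A 39, E 39, D 36, C 0, B 36. Winner: C.
Plurality — first-place votes: A 0, E 28, D 39, C 36, B 47. Winner: B.
The two methods disagree.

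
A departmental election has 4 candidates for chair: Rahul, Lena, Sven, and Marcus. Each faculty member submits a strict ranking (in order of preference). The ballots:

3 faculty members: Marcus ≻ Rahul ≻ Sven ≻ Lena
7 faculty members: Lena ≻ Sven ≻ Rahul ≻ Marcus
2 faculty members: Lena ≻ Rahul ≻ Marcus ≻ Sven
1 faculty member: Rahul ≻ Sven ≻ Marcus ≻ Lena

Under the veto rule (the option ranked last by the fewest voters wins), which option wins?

Rahul

Last-place votes: Rahul 0, Lena 4, Sven 2, Marcus 7.
Rahul is ranked last by the fewest voters, so Rahul wins.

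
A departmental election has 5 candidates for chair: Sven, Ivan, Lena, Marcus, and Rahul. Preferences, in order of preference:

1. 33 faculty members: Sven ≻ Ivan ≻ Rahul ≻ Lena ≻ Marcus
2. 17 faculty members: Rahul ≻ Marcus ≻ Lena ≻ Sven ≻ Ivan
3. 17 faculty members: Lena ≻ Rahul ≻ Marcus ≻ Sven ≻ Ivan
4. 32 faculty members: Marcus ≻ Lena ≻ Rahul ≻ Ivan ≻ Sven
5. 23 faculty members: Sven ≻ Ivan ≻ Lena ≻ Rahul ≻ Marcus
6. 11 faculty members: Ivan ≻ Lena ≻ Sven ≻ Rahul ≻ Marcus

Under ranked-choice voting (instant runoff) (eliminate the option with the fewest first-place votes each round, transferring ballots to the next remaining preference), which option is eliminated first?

Ivan

Round 1: Sven 56, Ivan 11, Lena 17, Marcus 32, Rahul 17. Eliminate Ivan.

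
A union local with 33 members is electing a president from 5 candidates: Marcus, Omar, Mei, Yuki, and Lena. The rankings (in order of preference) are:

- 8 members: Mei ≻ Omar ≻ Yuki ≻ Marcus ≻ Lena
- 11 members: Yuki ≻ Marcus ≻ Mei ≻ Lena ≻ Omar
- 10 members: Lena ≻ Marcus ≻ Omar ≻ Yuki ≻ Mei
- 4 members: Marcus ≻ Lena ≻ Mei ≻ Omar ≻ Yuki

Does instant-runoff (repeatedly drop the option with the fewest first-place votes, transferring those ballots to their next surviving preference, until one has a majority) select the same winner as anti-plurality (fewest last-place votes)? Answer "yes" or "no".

Instant-runoff — R1 Marcus 4, Omar 0, Mei 8, Yuki 11, Lena 10 (Omar out); R2 Marcus 4, Mei 8, Yuki 11, Lena 10 (Marcus out); R3 Mei 8, Yuki 11, Lena 14 (Mei out); R4 Yuki 19, Lena 14 (Yuki winner). Winner: Yuki.
Anti-plurality — last-place votes: Marcus 0, Omar 11, Mei 10, Yuki 4, Lena 8. Winner: Marcus.
The two methods disagree.

no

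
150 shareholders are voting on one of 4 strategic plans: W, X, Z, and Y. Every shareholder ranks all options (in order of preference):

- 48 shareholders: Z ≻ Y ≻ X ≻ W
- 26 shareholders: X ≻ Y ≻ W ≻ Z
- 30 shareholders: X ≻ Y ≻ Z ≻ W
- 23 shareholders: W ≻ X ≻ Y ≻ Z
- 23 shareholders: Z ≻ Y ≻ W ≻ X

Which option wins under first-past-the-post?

Z

First-place votes: W 23, X 56, Z 71, Y 0.
Z has the most first-place votes.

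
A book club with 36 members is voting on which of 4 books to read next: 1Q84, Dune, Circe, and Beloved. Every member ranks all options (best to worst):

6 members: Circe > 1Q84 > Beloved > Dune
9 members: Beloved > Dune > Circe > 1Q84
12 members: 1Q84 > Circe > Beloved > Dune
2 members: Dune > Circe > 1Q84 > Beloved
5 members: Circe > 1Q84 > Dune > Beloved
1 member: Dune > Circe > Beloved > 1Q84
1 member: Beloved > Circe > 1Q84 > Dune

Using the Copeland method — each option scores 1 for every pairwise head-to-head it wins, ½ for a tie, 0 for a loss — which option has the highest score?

Circe

1Q84: beats Dune and Beloved; loses to Circe → score 2.
Dune: loses to 1Q84, Circe, and Beloved → score 0.
Circe: beats 1Q84, Dune, and Beloved → score 3.
Beloved: beats Dune; loses to 1Q84 and Circe → score 1.
Circe has the best pairwise record.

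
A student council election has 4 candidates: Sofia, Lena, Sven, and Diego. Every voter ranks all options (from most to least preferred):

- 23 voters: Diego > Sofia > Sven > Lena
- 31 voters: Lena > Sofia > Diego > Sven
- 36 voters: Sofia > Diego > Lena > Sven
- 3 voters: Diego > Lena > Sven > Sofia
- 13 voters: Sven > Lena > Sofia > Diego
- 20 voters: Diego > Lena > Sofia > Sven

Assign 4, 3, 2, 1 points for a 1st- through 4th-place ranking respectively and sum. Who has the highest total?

Sofia: 23·3 + 31·3 + 36·4 + 3·1 + 13·2 + 20·2 = 375
Lena: 23·1 + 31·4 + 36·2 + 3·3 + 13·3 + 20·3 = 327
Sven: 23·2 + 31·1 + 36·1 + 3·2 + 13·4 + 20·1 = 191
Diego: 23·4 + 31·2 + 36·3 + 3·4 + 13·1 + 20·4 = 367
Sofia has the highest Borda score (375).

Sofia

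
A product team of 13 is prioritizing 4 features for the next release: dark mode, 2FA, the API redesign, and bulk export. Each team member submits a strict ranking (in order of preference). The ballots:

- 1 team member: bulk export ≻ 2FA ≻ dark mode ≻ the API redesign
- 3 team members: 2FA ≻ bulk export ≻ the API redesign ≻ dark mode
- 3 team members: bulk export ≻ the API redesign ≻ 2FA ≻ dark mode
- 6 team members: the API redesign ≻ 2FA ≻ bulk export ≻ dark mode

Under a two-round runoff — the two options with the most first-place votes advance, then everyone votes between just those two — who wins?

Round 1 first-place votes: dark mode 0, 2FA 3, the API redesign 6, bulk export 4.
the API redesign and bulk export advance.
Runoff: the API redesign is preferred to bulk export by 6 voters; bulk export by 7.
bulk export wins the runoff.

bulk export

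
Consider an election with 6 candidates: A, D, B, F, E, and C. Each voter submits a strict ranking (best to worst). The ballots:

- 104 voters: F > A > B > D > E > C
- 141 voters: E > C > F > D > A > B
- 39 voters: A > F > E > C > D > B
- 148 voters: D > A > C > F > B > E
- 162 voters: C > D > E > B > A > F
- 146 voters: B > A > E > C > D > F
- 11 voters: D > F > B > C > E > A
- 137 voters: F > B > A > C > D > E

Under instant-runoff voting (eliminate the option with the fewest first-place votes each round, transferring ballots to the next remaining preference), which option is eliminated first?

A

Round 1: A 39, D 159, B 146, F 241, E 141, C 162. Eliminate A.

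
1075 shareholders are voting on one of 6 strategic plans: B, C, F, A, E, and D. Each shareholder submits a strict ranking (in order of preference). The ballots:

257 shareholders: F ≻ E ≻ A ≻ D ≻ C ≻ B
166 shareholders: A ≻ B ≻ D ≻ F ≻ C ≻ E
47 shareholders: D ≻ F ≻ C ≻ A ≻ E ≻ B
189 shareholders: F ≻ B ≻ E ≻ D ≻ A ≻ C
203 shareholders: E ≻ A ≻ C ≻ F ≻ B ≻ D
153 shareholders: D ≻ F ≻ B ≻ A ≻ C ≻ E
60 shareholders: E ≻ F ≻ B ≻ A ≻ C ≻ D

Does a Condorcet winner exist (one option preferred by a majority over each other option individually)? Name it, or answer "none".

F

F vs B: 909–166 for F.
F vs C: 872–203 for F.
F vs A: 706–369 for F.
F vs E: 812–263 for F.
F vs D: 709–366 for F.
F beats every other option head-to-head.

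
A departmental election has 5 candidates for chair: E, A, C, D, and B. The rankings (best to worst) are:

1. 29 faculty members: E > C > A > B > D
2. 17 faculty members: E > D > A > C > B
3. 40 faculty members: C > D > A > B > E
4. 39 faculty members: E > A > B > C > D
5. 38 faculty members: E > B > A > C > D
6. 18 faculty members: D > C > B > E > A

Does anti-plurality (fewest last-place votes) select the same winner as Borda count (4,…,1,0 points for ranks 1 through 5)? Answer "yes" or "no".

no

Anti-plurality — last-place votes: E 40, A 18, C 0, D 106, B 17. Winner: C.
Borda — scores: E 510, A 365, C 395, D 243, B 297. Winner: E.
The two methods disagree.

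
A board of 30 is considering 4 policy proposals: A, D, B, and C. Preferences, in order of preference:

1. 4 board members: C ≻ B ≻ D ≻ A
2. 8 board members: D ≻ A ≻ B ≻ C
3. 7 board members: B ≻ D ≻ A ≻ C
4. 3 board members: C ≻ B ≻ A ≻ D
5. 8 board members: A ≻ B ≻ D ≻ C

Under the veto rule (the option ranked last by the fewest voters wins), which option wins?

Last-place votes: A 4, D 3, B 0, C 23.
B is ranked last by the fewest voters, so B wins.

B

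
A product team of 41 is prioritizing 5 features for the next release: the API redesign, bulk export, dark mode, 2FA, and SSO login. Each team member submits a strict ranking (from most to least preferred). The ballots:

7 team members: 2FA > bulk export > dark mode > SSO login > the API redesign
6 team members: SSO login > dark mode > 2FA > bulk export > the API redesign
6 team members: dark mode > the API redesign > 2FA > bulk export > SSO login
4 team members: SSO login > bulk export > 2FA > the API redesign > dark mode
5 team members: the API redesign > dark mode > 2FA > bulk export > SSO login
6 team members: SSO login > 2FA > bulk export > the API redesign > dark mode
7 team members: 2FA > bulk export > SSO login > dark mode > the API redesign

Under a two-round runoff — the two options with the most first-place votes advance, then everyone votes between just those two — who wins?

Round 1 first-place votes: the API redesign 5, bulk export 0, dark mode 6, 2FA 14, SSO login 16.
SSO login and 2FA advance.
Runoff: SSO login is preferred to 2FA by 16 voters; 2FA by 25.
2FA wins the runoff.

2FA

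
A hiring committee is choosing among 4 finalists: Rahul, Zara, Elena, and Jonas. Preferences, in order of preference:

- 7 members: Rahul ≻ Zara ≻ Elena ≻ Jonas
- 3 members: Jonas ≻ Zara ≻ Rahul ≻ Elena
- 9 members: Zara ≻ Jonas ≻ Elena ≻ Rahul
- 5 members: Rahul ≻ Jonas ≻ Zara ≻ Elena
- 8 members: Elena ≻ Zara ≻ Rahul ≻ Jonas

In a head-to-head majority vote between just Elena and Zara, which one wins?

Zara

Voters preferring Elena to Zara: 8; preferring Zara to Elena: 24.
Zara wins the head-to-head.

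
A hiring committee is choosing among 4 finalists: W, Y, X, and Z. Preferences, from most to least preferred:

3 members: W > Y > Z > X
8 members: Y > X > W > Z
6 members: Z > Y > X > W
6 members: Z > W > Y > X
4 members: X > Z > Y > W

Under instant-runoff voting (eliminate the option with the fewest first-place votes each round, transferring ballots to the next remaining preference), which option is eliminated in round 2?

Round 1: W 3, Y 8, X 4, Z 12. Eliminate W.
Round 2: Y 11, X 4, Z 12. Eliminate X.

X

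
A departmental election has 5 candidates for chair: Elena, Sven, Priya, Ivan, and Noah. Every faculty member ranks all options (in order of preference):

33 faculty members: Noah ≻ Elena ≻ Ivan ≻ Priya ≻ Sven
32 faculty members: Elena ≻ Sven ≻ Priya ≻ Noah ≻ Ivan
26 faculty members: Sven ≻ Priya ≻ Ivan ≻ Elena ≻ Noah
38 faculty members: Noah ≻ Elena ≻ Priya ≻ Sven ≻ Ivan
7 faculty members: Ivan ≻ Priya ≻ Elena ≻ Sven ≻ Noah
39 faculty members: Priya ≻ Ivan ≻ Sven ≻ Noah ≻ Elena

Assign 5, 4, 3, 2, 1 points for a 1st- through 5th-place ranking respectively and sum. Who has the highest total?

Elena: 33·4 + 32·5 + 26·2 + 38·4 + 7·3 + 39·1 = 556
Sven: 33·1 + 32·4 + 26·5 + 38·2 + 7·2 + 39·3 = 498
Priya: 33·2 + 32·3 + 26·4 + 38·3 + 7·4 + 39·5 = 603
Ivan: 33·3 + 32·1 + 26·3 + 38·1 + 7·5 + 39·4 = 438
Noah: 33·5 + 32·2 + 26·1 + 38·5 + 7·1 + 39·2 = 530
Priya has the highest Borda score (603).

Priya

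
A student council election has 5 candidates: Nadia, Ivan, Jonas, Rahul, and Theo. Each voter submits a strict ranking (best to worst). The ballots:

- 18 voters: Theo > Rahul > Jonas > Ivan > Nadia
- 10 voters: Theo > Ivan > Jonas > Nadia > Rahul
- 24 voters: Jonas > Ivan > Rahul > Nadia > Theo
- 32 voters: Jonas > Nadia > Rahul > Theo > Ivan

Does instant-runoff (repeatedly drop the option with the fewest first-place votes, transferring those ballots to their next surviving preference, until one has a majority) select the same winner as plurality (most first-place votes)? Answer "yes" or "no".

yes

Instant-runoff — R1 Nadia 0, Ivan 0, Jonas 56, Rahul 0, Theo 28 (Jonas winner). Winner: Jonas.
Plurality — first-place votes: Nadia 0, Ivan 0, Jonas 56, Rahul 0, Theo 28. Winner: Jonas.
The two methods agree.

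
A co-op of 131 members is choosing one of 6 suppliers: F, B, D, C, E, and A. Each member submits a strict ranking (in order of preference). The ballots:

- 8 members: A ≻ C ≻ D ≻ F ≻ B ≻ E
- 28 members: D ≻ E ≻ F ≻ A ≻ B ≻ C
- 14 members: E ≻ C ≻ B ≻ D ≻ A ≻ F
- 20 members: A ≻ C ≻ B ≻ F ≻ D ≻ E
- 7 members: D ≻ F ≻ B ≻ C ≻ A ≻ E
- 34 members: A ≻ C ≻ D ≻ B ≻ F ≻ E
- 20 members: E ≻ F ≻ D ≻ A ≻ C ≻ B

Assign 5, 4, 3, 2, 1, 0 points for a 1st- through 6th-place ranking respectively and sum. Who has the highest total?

A

F: 8·2 + 28·3 + 14·0 + 20·2 + 7·4 + 34·1 + 20·4 = 282
B: 8·1 + 28·1 + 14·3 + 20·3 + 7·3 + 34·2 + 20·0 = 227
D: 8·3 + 28·5 + 14·2 + 20·1 + 7·5 + 34·3 + 20·3 = 409
C: 8·4 + 28·0 + 14·4 + 20·4 + 7·2 + 34·4 + 20·1 = 338
E: 8·0 + 28·4 + 14·5 + 20·0 + 7·0 + 34·0 + 20·5 = 282
A: 8·5 + 28·2 + 14·1 + 20·5 + 7·1 + 34·5 + 20·2 = 427
A has the highest Borda score (427).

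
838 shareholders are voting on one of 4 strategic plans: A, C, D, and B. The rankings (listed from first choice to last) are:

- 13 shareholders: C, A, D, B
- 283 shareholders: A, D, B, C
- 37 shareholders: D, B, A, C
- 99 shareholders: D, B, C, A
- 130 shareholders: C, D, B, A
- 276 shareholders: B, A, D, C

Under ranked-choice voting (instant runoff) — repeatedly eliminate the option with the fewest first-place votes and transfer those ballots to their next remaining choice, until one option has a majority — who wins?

B

Round 1: A 283, C 143, D 136, B 276. Eliminate D.
Round 2: A 283, C 143, B 412. Eliminate C.
Round 3: A 296, B 542. B has a majority.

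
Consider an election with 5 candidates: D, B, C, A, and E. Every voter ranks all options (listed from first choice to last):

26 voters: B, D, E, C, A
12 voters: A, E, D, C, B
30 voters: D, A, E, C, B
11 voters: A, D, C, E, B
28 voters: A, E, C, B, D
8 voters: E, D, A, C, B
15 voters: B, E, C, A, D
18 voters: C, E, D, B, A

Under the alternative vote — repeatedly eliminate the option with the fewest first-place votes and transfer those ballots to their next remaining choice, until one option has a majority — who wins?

D

Round 1: D 30, B 41, C 18, A 51, E 8. Eliminate E.
Round 2: D 38, B 41, C 18, A 51. Eliminate C.
Round 3: D 56, B 41, A 51. Eliminate B.
Round 4: D 82, A 66. D has a majority.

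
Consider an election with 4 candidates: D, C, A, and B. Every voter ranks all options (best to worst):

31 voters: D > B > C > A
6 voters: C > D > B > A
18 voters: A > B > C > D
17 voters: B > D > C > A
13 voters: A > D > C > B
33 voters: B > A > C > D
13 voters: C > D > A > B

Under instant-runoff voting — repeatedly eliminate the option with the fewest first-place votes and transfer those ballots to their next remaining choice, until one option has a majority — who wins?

Round 1: D 31, C 19, A 31, B 50. Eliminate C.
Round 2: D 50, A 31, B 50. Eliminate A.
Round 3: D 63, B 68. B has a majority.

B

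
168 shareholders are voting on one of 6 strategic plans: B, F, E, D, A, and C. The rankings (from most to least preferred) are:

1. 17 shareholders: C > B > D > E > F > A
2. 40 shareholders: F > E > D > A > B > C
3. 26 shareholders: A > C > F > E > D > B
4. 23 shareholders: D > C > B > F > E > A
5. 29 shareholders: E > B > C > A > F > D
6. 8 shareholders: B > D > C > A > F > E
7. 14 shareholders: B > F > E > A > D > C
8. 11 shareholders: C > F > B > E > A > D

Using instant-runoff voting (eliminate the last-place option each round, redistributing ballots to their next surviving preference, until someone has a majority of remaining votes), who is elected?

Round 1: B 22, F 40, E 29, D 23, A 26, C 28. Eliminate B.
Round 2: F 54, E 29, D 31, A 26, C 28. Eliminate A.
Round 3: F 54, E 29, D 31, C 54. Eliminate E.
Round 4: F 54, D 31, C 83. Eliminate D.
Round 5: F 54, C 114. C has a majority.

C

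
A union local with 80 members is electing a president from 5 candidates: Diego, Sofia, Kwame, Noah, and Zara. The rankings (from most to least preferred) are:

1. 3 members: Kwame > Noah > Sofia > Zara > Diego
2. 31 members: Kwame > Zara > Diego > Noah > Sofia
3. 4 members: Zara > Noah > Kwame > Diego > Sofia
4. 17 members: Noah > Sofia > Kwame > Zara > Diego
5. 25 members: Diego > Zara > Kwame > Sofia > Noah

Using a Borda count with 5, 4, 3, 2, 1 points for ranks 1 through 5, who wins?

Kwame

Diego: 3·1 + 31·3 + 4·2 + 17·1 + 25·5 = 246
Sofia: 3·3 + 31·1 + 4·1 + 17·4 + 25·2 = 162
Kwame: 3·5 + 31·5 + 4·3 + 17·3 + 25·3 = 308
Noah: 3·4 + 31·2 + 4·4 + 17·5 + 25·1 = 200
Zara: 3·2 + 31·4 + 4·5 + 17·2 + 25·4 = 284
Kwame has the highest Borda score (308).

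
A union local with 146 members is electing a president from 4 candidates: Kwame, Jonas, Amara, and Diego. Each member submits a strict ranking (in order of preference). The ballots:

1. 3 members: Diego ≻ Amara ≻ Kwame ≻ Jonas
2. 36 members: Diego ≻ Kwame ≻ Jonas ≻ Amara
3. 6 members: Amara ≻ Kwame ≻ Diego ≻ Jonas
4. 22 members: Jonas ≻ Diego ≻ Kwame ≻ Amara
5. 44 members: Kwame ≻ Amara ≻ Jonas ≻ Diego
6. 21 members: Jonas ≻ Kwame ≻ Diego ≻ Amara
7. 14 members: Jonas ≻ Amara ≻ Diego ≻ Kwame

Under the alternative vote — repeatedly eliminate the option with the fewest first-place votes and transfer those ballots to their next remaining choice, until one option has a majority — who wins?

Round 1: Kwame 44, Jonas 57, Amara 6, Diego 39. Eliminate Amara.
Round 2: Kwame 50, Jonas 57, Diego 39. Eliminate Diego.
Round 3: Kwame 89, Jonas 57. Kwame has a majority.

Kwame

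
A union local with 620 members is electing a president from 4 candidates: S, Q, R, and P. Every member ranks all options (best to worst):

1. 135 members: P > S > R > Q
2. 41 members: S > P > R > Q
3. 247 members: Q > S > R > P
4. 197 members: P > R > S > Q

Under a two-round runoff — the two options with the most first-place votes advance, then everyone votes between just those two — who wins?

P

Round 1 first-place votes: S 41, Q 247, R 0, P 332.
P and Q advance.
Runoff: P is preferred to Q by 373 voters; Q by 247.
P wins the runoff.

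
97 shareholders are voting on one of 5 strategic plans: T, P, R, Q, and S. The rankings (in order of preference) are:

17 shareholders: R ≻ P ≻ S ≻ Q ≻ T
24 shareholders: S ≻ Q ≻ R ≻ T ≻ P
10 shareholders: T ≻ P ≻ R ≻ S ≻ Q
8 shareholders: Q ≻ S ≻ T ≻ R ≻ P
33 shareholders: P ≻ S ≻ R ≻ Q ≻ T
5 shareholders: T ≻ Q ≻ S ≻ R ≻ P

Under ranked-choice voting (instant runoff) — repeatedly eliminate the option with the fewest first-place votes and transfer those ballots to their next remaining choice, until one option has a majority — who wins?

P

Round 1: T 15, P 33, R 17, Q 8, S 24. Eliminate Q.
Round 2: T 15, P 33, R 17, S 32. Eliminate T.
Round 3: P 43, R 17, S 37. Eliminate R.
Round 4: P 60, S 37. P has a majority.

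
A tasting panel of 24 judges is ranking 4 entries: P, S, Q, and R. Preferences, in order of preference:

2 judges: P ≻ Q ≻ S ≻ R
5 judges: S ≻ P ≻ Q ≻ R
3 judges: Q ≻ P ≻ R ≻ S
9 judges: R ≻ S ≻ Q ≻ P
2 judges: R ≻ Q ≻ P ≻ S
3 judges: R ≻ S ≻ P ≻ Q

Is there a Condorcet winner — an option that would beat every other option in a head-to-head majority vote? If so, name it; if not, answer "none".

R vs P: 14–10 for R.
R vs S: 17–7 for R.
R vs Q: 14–10 for R.
R beats every other option head-to-head.

R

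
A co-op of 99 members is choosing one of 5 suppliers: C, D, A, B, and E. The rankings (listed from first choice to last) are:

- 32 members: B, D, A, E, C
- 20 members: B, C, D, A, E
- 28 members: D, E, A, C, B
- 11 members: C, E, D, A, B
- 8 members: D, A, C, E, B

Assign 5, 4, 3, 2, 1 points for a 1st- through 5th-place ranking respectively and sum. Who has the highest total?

C: 32·1 + 20·4 + 28·2 + 11·5 + 8·3 = 247
D: 32·4 + 20·3 + 28·5 + 11·3 + 8·5 = 401
A: 32·3 + 20·2 + 28·3 + 11·2 + 8·4 = 274
B: 32·5 + 20·5 + 28·1 + 11·1 + 8·1 = 307
E: 32·2 + 20·1 + 28·4 + 11·4 + 8·2 = 256
D has the highest Borda score (401).

D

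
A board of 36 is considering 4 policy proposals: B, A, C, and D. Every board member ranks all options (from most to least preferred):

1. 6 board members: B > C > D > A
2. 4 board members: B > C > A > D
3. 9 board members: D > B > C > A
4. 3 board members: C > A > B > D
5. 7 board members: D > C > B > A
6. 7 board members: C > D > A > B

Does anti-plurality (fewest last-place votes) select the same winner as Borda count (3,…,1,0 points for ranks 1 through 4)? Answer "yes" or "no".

Anti-plurality — last-place votes: B 7, A 22, C 0, D 7. Winner: C.
Borda — scores: B 58, A 17, C 73, D 68. Winner: C.
The two methods agree.

yes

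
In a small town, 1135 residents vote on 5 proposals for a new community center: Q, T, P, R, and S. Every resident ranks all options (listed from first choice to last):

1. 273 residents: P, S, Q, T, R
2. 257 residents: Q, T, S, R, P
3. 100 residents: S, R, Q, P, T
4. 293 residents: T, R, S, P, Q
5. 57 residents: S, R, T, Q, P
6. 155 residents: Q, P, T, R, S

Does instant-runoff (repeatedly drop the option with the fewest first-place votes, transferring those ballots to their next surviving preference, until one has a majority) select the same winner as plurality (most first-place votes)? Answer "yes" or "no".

yes

Instant-runoff — R1 Q 412, T 293, P 273, R 0, S 157 (R out); R2 Q 412, T 293, P 273, S 157 (S out); R3 Q 512, T 350, P 273 (P out); R4 Q 785, T 350 (Q winner). Winner: Q.
Plurality — first-place votes: Q 412, T 293, P 273, R 0, S 157. Winner: Q.
The two methods agree.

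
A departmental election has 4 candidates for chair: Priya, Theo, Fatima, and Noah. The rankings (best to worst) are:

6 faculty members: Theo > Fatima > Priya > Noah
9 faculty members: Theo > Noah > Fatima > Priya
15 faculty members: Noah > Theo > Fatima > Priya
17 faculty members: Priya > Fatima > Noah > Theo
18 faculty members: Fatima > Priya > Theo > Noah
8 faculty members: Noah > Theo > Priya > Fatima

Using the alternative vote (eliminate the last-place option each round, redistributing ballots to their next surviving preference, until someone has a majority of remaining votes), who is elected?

Fatima

Round 1: Priya 17, Theo 15, Fatima 18, Noah 23. Eliminate Theo.
Round 2: Priya 17, Fatima 24, Noah 32. Eliminate Priya.
Round 3: Fatima 41, Noah 32. Fatima has a majority.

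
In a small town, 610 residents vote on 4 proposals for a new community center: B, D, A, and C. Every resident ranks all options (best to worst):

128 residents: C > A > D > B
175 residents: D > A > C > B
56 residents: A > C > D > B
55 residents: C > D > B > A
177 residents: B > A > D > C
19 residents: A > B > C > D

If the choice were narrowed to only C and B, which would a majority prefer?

Voters preferring C to B: 414; preferring B to C: 196.
C wins the head-to-head.

C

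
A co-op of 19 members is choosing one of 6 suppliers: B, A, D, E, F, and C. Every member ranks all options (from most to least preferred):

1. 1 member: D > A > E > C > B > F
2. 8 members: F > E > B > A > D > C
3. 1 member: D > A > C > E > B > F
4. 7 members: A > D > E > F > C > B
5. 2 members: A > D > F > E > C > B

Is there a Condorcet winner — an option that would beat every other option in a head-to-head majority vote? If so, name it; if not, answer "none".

A

A vs B: 11–8 for A.
A vs D: 17–2 for A.
A vs E: 11–8 for A.
A vs F: 11–8 for A.
A vs C: 19–0 for A.
A beats every other option head-to-head.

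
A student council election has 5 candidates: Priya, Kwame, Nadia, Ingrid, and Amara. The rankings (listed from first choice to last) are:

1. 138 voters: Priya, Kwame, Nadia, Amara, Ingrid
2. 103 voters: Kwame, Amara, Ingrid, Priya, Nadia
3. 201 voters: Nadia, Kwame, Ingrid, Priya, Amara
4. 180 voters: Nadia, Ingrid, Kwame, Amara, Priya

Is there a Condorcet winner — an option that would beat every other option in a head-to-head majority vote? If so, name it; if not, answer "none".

Nadia vs Priya: 381–241 for Nadia.
Nadia vs Kwame: 381–241 for Nadia.
Nadia vs Ingrid: 519–103 for Nadia.
Nadia vs Amara: 519–103 for Nadia.
Nadia beats every other option head-to-head.

Nadia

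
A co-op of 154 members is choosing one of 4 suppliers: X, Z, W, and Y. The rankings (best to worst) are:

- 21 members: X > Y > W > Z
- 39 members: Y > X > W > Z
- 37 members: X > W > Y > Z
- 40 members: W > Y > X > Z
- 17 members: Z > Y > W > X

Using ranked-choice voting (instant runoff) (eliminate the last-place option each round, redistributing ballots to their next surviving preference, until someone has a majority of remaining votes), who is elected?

Round 1: X 58, Z 17, W 40, Y 39. Eliminate Z.
Round 2: X 58, W 40, Y 56. Eliminate W.
Round 3: X 58, Y 96. Y has a majority.

Y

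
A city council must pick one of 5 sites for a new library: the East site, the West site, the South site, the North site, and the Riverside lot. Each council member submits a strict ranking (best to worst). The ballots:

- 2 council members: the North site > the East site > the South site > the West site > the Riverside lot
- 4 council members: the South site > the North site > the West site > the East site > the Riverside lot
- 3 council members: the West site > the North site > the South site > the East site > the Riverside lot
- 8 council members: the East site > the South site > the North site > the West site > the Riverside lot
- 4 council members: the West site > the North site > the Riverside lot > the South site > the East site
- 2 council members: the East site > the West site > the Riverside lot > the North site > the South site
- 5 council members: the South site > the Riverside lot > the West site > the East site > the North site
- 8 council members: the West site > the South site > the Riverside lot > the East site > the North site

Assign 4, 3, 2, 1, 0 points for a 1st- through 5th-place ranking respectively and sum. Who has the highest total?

the East site: 2·3 + 4·1 + 3·1 + 8·4 + 4·0 + 2·4 + 5·1 + 8·1 = 66
the West site: 2·1 + 4·2 + 3·4 + 8·1 + 4·4 + 2·3 + 5·2 + 8·4 = 94
the South site: 2·2 + 4·4 + 3·2 + 8·3 + 4·1 + 2·0 + 5·4 + 8·3 = 98
the North site: 2·4 + 4·3 + 3·3 + 8·2 + 4·3 + 2·1 + 5·0 + 8·0 = 59
the Riverside lot: 2·0 + 4·0 + 3·0 + 8·0 + 4·2 + 2·2 + 5·3 + 8·2 = 43
the South site has the highest Borda score (98).

the South site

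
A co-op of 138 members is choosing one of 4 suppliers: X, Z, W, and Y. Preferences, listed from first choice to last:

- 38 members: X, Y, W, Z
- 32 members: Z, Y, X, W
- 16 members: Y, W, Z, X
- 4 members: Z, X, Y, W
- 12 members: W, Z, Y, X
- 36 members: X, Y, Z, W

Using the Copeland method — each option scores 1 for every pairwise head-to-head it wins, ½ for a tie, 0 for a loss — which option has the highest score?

X

X: beats Z, W, and Y → score 3.
Z: beats W; loses to X and Y → score 1.
W: loses to X, Z, and Y → score 0.
Y: beats Z and W; loses to X → score 2.
X has the best pairwise record.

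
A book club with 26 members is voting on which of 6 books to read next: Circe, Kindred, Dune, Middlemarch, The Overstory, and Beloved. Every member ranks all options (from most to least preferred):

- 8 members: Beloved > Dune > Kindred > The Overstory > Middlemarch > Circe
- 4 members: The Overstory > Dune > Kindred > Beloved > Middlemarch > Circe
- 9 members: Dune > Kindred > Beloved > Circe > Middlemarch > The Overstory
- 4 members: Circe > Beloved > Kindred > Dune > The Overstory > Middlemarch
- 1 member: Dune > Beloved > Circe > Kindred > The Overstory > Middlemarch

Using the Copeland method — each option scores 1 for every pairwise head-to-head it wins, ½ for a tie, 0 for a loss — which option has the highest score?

Dune

Circe: beats Middlemarch and The Overstory; loses to Kindred, Dune, and Beloved → score 2.
Kindred: beats Circe, Middlemarch, and The Overstory; ties Beloved; loses to Dune → score 3.5.
Dune: beats Circe, Kindred, Middlemarch, The Overstory, and Beloved → score 5.
Middlemarch: loses to Circe, Kindred, Dune, The Overstory, and Beloved → score 0.
The Overstory: beats Middlemarch; loses to Circe, Kindred, Dune, and Beloved → score 1.
Beloved: beats Circe, Middlemarch, and The Overstory; ties Kindred; loses to Dune → score 3.5.
Dune has the best pairwise record.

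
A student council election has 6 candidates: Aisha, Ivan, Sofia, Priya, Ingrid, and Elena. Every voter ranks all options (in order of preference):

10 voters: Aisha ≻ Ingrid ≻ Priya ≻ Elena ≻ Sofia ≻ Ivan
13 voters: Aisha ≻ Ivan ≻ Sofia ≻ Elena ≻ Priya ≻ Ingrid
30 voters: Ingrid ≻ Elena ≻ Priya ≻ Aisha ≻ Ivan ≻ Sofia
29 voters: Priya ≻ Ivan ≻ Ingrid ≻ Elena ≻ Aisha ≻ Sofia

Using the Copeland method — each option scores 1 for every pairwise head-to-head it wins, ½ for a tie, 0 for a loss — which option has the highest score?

Aisha: beats Ivan and Sofia; loses to Priya, Ingrid, and Elena → score 2.
Ivan: beats Sofia, Ingrid, and Elena; loses to Aisha and Priya → score 3.
Sofia: loses to Aisha, Ivan, Priya, Ingrid, and Elena → score 0.
Priya: beats Aisha, Ivan, Sofia, and Ingrid; loses to Elena → score 4.
Ingrid: beats Aisha, Sofia, and Elena; loses to Ivan and Priya → score 3.
Elena: beats Aisha, Sofia, and Priya; loses to Ivan and Ingrid → score 3.
Priya has the best pairwise record.

Priya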